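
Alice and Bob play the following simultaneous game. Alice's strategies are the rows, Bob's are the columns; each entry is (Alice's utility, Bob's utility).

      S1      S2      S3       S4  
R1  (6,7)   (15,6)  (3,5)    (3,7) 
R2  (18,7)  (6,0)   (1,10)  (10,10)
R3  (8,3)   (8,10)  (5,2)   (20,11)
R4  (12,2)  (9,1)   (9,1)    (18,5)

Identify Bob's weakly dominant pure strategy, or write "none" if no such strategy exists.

S4

S4 vs S1: R1: 7=7, R2: 10>7, R3: 11>3, R4: 5>2.
S4 vs S2: R1: 7>6, R2: 10>0, R3: 11>10, R4: 5>1.
S4 vs S3: R1: 7>5, R2: 10=10, R3: 11>2, R4: 5>1.
S4 is at least as good as every other strategy against every opponent action, so it is weakly dominant.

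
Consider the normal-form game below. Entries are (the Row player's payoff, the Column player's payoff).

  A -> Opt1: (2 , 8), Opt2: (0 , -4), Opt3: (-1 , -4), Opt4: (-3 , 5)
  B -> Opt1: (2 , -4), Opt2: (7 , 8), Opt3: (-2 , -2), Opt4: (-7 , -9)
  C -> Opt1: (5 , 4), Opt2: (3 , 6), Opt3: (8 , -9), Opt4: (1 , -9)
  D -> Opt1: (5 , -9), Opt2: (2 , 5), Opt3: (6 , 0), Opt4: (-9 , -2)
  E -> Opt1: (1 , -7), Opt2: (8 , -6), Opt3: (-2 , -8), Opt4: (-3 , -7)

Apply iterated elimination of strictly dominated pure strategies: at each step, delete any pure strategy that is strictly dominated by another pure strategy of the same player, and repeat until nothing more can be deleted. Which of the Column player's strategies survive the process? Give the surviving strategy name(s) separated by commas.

Opt2

Row A is eliminated: C beats it against every remaining column (Opt1: 5>2, Opt2: 3>0, Opt3: 8>-1, Opt4: 1>-3).
The Column player's strategy Opt1 is strictly dominated by Opt2 (B: 8>-4, C: 6>4, D: 5>-9, E: -6>-7) and is removed.
For the Row player, C strictly dominates D on the remaining columns (Opt2: 3>2, Opt3: 8>6, Opt4: 1>-9); eliminate D.
The Column player's strategy Opt3 is strictly dominated by Opt2 (B: 8>-2, C: 6>-9, E: -6>-8) and is removed.
Row B is eliminated: E beats it against every remaining column (Opt2: 8>7, Opt4: -3>-7).
For the Column player, Opt2 strictly dominates Opt4 on the remaining rows (C: 6>-9, E: -6>-7); eliminate Opt4.
For the Row player, E strictly dominates C on the remaining columns (Opt2: 8>3); eliminate C.
Among the remaining strategies, none is strictly dominated by another pure strategy of the same player, so the elimination stops.
Surviving strategies — the Row player: {E}; the Column player: {Opt2}.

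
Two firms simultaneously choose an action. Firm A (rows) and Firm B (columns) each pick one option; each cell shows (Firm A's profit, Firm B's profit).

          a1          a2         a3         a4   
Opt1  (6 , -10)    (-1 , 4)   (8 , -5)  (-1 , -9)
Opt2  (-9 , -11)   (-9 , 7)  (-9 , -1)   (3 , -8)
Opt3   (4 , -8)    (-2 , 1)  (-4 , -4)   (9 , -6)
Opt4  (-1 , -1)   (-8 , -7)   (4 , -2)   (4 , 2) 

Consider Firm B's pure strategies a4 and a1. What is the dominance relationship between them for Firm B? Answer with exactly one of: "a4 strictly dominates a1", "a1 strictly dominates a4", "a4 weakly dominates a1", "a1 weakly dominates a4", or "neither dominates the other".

a4's payoffs vs a1's, by Firm A's action — Opt1: -9>-10, Opt2: -8>-11, Opt3: -6>-8, Opt4: 2>-1.
Every comparison favours a4, so a4 strictly dominates a1.

a4 strictly dominates a1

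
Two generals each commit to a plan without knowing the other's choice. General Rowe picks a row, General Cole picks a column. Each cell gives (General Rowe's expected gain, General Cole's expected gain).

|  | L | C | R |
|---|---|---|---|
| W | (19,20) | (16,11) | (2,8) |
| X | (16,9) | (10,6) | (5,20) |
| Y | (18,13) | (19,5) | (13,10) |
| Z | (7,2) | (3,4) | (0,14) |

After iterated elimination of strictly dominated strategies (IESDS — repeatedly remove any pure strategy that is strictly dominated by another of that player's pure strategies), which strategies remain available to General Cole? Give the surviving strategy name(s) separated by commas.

Row X is eliminated: Y beats it against every remaining column (L: 18>16, C: 19>10, R: 13>5).
For General Rowe, W strictly dominates Z on the remaining columns (L: 19>7, C: 16>3, R: 2>0); eliminate Z.
Column C is eliminated: L beats it against every remaining row (W: 20>11, Y: 13>5).
For General Cole, L strictly dominates R on the remaining rows (W: 20>8, Y: 13>10); eliminate R.
Row Y is eliminated: W beats it against every remaining column (L: 19>18).
Among the remaining strategies, none is strictly dominated by another pure strategy of the same player, so the elimination stops.
Surviving strategies — General Rowe: {W}; General Cole: {L}.

L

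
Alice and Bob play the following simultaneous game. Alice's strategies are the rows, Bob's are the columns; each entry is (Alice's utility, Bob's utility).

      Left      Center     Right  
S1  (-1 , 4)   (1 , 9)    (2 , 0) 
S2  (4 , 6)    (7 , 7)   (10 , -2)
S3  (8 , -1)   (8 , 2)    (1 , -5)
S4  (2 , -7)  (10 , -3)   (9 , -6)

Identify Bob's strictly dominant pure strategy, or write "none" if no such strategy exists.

Center

Center vs Left: S1: 9>4, S2: 7>6, S3: 2>-1, S4: -3>-7.
Center vs Right: S1: 9>0, S2: 7>-2, S3: 2>-5, S4: -3>-6.
Center strictly beats every other strategy against every opponent action, so it is strictly dominant.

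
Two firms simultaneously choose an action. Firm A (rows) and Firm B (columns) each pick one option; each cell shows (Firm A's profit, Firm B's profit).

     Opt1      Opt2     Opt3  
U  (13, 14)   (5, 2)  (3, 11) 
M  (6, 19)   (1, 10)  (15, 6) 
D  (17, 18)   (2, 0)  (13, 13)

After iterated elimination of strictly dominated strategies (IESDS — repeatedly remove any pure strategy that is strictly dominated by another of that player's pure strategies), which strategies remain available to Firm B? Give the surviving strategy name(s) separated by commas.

Opt1

Column Opt2 is eliminated: Opt1 beats it against every remaining row (U: 14>2, M: 19>10, D: 18>0).
For Firm A, D strictly dominates U on the remaining columns (Opt1: 17>13, Opt3: 13>3); eliminate U.
Column Opt3 is eliminated: Opt1 beats it against every remaining row (M: 19>6, D: 18>13).
Firm A's strategy M is strictly dominated by D (Opt1: 17>6) and is removed.
Among the remaining strategies, none is strictly dominated by another pure strategy of the same player, so the elimination stops.
Surviving strategies — Firm A: {D}; Firm B: {Opt1}.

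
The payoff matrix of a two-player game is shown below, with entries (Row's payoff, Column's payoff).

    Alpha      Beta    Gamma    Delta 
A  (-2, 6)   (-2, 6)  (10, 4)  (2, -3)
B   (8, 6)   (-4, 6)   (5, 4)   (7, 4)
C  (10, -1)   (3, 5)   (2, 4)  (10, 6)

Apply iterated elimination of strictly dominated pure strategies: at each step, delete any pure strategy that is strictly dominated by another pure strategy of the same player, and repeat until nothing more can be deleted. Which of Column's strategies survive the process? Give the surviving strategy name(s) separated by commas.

Column Gamma is eliminated: Beta beats it against every remaining row (A: 6>4, B: 6>4, C: 5>4).
Row A is eliminated: C beats it against every remaining column (Alpha: 10>-2, Beta: 3>-2, Delta: 10>2).
Row's strategy B is strictly dominated by C (Alpha: 10>8, Beta: 3>-4, Delta: 10>7) and is removed.
Column's strategy Alpha is strictly dominated by Beta (C: 5>-1) and is removed.
Column's strategy Beta is strictly dominated by Delta (C: 6>5) and is removed.
Among the remaining strategies, none is strictly dominated by another pure strategy of the same player, so the elimination stops.
Surviving strategies — Row: {C}; Column: {Delta}.

Delta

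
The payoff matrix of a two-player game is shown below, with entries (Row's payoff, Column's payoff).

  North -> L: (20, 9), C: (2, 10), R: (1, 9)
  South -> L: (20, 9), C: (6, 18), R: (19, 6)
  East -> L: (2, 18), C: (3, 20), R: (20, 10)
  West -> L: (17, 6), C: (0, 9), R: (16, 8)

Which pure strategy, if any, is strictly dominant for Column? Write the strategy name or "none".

C

C vs L: North: 10>9, South: 18>9, East: 20>18, West: 9>6.
C vs R: North: 10>9, South: 18>6, East: 20>10, West: 9>8.
C strictly beats every other strategy against every opponent action, so it is strictly dominant.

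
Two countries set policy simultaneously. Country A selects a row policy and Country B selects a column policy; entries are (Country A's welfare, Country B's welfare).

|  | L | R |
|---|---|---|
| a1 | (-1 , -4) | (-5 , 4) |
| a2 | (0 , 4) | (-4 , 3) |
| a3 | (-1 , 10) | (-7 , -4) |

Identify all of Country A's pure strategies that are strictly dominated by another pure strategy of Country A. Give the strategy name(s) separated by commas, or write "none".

a1: dominated, since a2 does at least as well everywhere (L: 0>-1, R: -4>-5).
a2 is not dominated — it holds its own against a1 at L (0>-1); a3 at L (0>-1).
a3 is strictly dominated by a2 (L: 0>-1, R: -4>-7).

a1, a3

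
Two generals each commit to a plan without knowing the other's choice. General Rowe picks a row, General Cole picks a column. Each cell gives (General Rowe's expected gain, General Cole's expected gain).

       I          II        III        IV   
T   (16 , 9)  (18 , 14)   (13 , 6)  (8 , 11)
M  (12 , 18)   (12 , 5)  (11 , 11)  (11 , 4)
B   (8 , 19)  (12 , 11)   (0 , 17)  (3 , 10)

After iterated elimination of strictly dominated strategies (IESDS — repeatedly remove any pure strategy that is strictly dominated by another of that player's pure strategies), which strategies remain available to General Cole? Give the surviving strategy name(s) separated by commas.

II

General Rowe's strategy B is strictly dominated by T (I: 16>8, II: 18>12, III: 13>0, IV: 8>3) and is removed.
For General Cole, I strictly dominates III on the remaining rows (T: 9>6, M: 18>11); eliminate III.
For General Cole, II strictly dominates IV on the remaining rows (T: 14>11, M: 5>4); eliminate IV.
Row M is eliminated: T beats it against every remaining column (I: 16>12, II: 18>12).
Column I is eliminated: II beats it against every remaining row (T: 14>9).
Among the remaining strategies, none is strictly dominated by another pure strategy of the same player, so the elimination stops.
Surviving strategies — General Rowe: {T}; General Cole: {II}.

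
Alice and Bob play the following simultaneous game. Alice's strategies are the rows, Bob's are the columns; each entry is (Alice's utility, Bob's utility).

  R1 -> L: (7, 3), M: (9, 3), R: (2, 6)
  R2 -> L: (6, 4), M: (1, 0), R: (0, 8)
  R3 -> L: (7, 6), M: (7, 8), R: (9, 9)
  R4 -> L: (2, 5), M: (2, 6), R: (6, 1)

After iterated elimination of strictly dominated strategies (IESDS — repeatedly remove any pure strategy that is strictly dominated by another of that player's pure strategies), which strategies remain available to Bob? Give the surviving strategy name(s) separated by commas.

R

Row R2 is eliminated: R1 beats it against every remaining column (L: 7>6, M: 9>1, R: 2>0).
For Alice, R3 strictly dominates R4 on the remaining columns (L: 7>2, M: 7>2, R: 9>6); eliminate R4.
Column L is eliminated: R beats it against every remaining row (R1: 6>3, R3: 9>6).
Column M is eliminated: R beats it against every remaining row (R1: 6>3, R3: 9>8).
Alice's strategy R1 is strictly dominated by R3 (R: 9>2) and is removed.
Among the remaining strategies, none is strictly dominated by another pure strategy of the same player, so the elimination stops.
Surviving strategies — Alice: {R3}; Bob: {R}.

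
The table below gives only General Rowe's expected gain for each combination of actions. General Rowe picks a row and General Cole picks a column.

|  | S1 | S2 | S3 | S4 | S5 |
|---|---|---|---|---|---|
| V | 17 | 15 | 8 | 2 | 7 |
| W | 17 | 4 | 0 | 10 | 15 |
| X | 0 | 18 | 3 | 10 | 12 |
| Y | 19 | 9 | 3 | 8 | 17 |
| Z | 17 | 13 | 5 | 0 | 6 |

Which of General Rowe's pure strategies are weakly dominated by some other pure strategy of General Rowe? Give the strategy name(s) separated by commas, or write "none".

Z

V is not dominated — it holds its own against W at S2 (15>4); X at S1 (17>0); Y at S2 (15>9); Z at S2 (15>13).
W is not dominated — it holds its own against V at S4 (10>2); X at S1 (17>0); Y at S4 (10>8); Z at S4 (10>0).
X is not dominated — it holds its own against V at S2 (18>15); W at S2 (18>4); Y at S2 (18>9); Z at S2 (18>13).
Nothing dominates Y: V at S1 (19>17); W at S1 (19>17); X at S1 (19>0); Z at S1 (19>17).
Z: dominated, since V does at least as well everywhere (S1: 17=17, S2: 15>13, S3: 8>5, S4: 2>0, S5: 7>6).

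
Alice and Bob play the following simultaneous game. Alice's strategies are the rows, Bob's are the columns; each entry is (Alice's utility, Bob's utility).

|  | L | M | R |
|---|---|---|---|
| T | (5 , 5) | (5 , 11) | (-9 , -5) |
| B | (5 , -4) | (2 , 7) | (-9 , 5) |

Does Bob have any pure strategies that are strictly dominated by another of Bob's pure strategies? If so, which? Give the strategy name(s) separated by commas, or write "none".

L, R

M strictly dominates L — T: 11>5, B: 7>-4.
Nothing dominates M: L at T (11>5); R at T (11>-5).
R is strictly dominated by M (T: 11>-5, B: 7>5).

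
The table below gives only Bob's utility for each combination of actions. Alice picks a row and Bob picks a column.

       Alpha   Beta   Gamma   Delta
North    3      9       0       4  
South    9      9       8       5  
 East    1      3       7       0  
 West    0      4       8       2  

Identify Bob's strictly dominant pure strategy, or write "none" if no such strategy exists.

Alpha fails to dominate Beta at North (3<9).
Beta fails to dominate Alpha at South (9=9).
Gamma fails to dominate Alpha at North (0<3).
Delta fails to dominate Alpha at South (5<9).
No single strategy dominates all the others.

none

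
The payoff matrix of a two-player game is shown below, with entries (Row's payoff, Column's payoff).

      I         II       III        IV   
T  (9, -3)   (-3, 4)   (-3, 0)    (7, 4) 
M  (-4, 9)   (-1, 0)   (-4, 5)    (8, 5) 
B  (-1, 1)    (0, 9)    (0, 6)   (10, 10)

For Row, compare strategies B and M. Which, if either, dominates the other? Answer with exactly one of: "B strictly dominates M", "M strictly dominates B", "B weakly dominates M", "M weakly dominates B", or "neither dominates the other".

Compare B to M across each opponent action: I: -1>-4, II: 0>-1, III: 0>-4, IV: 10>8.
Every comparison favours B, so B strictly dominates M.

B strictly dominates M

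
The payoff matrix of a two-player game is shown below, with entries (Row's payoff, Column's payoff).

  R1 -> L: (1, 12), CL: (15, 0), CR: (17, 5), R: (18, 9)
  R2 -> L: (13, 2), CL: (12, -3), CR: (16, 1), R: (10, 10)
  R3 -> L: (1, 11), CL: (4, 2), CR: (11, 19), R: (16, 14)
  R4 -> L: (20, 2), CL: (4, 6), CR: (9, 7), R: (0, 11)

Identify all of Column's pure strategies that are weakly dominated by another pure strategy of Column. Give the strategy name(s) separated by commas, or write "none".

CL

L: no other strategy beats it everywhere (CL at R1 (12>0); CR at R1 (12>5); R at R1 (12>9)).
CL: dominated, since CR does at least as well everywhere (R1: 5>0, R2: 1>-3, R3: 19>2, R4: 7>6).
Nothing dominates CR: L at R3 (19>11); CL at R1 (5>0); R at R3 (19>14).
R: no other strategy beats it everywhere (L at R2 (10>2); CL at R1 (9>0); CR at R1 (9>5)).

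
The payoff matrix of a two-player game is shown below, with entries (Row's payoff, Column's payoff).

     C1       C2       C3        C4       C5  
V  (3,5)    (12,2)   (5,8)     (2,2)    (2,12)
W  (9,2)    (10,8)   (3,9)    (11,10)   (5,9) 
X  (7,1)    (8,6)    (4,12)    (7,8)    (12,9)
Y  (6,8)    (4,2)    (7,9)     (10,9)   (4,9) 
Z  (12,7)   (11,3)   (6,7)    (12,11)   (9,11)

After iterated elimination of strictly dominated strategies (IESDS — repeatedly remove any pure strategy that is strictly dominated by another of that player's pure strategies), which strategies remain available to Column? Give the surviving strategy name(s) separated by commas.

Row's strategy W is strictly dominated by Z (C1: 12>9, C2: 11>10, C3: 6>3, C4: 12>11, C5: 9>5) and is removed.
Column C1 is eliminated: C5 beats it against every remaining row (V: 12>5, X: 9>1, Y: 9>8, Z: 11>7).
For Column, C3 strictly dominates C2 on the remaining rows (V: 8>2, X: 12>6, Y: 9>2, Z: 7>3); eliminate C2.
Row's strategy V is strictly dominated by Y (C3: 7>5, C4: 10>2, C5: 4>2) and is removed.
Among the remaining strategies, none is strictly dominated by another pure strategy of the same player, so the elimination stops.
Surviving strategies — Row: {X, Y, Z}; Column: {C3, C4, C5}.

C3, C4, C5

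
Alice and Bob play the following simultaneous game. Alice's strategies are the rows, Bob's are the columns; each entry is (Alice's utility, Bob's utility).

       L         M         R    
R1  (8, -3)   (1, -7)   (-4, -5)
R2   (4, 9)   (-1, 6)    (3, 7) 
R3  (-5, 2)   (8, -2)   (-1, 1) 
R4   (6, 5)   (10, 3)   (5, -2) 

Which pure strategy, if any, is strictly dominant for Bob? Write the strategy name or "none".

L

L vs M: R1: -3>-7, R2: 9>6, R3: 2>-2, R4: 5>3.
L vs R: R1: -3>-5, R2: 9>7, R3: 2>1, R4: 5>-2.
L strictly beats every other strategy against every opponent action, so it is strictly dominant.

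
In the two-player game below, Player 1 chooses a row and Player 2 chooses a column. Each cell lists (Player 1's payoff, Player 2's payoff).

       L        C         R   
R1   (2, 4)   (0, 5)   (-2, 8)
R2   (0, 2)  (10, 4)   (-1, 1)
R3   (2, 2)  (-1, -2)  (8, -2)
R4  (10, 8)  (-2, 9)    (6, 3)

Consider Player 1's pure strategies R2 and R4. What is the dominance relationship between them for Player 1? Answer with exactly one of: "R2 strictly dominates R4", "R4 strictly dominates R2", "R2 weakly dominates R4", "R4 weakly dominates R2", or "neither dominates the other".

R2's payoffs vs R4's, by Player 2's action — L: 0<10, C: 10>-2, R: -1<6.
R2 does better at C but worse at L, R; neither strategy dominates the other.

neither dominates the other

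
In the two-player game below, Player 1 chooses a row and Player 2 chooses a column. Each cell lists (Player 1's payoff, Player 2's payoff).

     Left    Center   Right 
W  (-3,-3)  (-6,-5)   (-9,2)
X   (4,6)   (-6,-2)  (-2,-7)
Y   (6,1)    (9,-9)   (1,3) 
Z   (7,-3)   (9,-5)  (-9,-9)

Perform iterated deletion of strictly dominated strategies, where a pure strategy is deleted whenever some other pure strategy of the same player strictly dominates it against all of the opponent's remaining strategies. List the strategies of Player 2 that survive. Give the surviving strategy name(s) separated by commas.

For Player 1, Y strictly dominates W on the remaining columns (Left: 6>-3, Center: 9>-6, Right: 1>-9); eliminate W.
Row X is eliminated: Y beats it against every remaining column (Left: 6>4, Center: 9>-6, Right: 1>-2).
For Player 2, Left strictly dominates Center on the remaining rows (Y: 1>-9, Z: -3>-5); eliminate Center.
Among the remaining strategies, none is strictly dominated by another pure strategy of the same player, so the elimination stops.
Surviving strategies — Player 1: {Y, Z}; Player 2: {Left, Right}.

Left, Right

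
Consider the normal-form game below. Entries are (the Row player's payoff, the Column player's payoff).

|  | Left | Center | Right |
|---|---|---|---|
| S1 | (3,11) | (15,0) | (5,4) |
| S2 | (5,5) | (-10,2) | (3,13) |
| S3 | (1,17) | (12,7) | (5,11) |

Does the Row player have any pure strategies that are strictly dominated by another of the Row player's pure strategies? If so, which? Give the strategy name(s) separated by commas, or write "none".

none

S1: no other strategy beats it everywhere (S2 at Center (15>-10); S3 at Left (3>1)).
Nothing dominates S2: S1 at Left (5>3); S3 at Left (5>1).
S3 is not dominated — it holds its own against S1 at Right (5=5); S2 at Center (12>-10).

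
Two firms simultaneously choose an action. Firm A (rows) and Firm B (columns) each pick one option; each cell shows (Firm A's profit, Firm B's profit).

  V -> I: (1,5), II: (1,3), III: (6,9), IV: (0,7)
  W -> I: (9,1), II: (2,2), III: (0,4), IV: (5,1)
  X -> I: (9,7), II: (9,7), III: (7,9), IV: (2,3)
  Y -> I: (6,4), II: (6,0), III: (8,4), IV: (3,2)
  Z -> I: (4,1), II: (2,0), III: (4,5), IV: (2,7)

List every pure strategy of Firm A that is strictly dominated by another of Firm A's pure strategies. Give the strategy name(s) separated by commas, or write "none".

X strictly dominates V — I: 9>1, II: 9>1, III: 7>6, IV: 2>0.
W is not dominated — it holds its own against V at I (9>1); X at I (9=9); Y at I (9>6); Z at I (9>4).
X is not dominated — it holds its own against V at I (9>1); W at I (9=9); Y at I (9>6); Z at I (9>4).
Nothing dominates Y: V at I (6>1); W at II (6>2); X at III (8>7); Z at I (6>4).
Z: dominated, since Y does at least as well everywhere (I: 6>4, II: 6>2, III: 8>4, IV: 3>2).

V, Z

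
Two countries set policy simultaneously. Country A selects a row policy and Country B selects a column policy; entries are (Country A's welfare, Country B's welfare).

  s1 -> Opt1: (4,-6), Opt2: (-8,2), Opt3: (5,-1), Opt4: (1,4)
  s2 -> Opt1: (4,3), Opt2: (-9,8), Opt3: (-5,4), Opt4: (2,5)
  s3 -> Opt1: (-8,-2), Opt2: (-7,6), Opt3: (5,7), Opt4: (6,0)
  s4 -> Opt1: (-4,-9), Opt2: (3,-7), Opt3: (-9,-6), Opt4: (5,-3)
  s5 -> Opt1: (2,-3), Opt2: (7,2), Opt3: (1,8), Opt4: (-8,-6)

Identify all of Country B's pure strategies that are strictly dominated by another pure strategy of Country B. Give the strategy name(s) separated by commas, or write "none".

Opt1: dominated, since Opt2 does at least as well everywhere (s1: 2>-6, s2: 8>3, s3: 6>-2, s4: -7>-9, s5: 2>-3).
Opt2: no other strategy beats it everywhere (Opt1 at s1 (2>-6); Opt3 at s1 (2>-1); Opt4 at s2 (8>5)).
Opt3 is not dominated — it holds its own against Opt1 at s1 (-1>-6); Opt2 at s3 (7>6); Opt4 at s3 (7>0).
Nothing dominates Opt4: Opt1 at s1 (4>-6); Opt2 at s1 (4>2); Opt3 at s1 (4>-1).

Opt1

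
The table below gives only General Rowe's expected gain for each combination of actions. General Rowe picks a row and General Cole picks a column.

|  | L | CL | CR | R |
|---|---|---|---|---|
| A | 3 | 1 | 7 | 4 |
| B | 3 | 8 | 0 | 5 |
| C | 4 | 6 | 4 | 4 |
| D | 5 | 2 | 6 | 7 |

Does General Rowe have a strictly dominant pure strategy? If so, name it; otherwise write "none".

none

A fails to dominate B at L (3=3).
B fails to dominate A at L (3=3).
C fails to dominate A at CR (4<7).
D fails to dominate A at CR (6<7).
No single strategy dominates all the others.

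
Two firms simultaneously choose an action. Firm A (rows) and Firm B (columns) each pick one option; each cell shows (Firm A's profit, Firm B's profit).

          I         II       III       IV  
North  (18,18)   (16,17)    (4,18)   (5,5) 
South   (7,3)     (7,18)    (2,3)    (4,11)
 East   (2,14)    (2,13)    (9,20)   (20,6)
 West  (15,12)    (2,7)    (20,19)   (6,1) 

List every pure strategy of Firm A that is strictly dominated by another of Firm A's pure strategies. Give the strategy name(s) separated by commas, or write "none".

Nothing dominates North: South at I (18>7); East at I (18>2); West at I (18>15).
South is strictly dominated by North (I: 18>7, II: 16>7, III: 4>2, IV: 5>4).
Nothing dominates East: North at III (9>4); South at III (9>2); West at II (2=2).
West is not dominated — it holds its own against North at III (20>4); South at I (15>7); East at I (15>2).

South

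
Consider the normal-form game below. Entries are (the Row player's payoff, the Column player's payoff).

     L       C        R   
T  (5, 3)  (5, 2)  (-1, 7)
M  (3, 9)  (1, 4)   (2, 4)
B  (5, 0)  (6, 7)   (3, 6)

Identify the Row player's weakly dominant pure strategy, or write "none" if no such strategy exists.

B vs T: L: 5=5, C: 6>5, R: 3>-1.
B vs M: L: 5>3, C: 6>1, R: 3>2.
B is at least as good as every other strategy against every opponent action, so it is weakly dominant.

B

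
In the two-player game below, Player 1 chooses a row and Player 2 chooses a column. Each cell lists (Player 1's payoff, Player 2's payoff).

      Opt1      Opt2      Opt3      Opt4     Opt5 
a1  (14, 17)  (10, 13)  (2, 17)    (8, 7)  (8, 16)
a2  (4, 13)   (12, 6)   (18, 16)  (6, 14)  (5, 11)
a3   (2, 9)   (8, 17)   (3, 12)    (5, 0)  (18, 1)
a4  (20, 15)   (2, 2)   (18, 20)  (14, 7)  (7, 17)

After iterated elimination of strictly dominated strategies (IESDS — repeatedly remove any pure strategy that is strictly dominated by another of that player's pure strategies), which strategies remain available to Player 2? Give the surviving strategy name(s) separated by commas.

Opt3

For Player 2, Opt3 strictly dominates Opt4 on the remaining rows (a1: 17>7, a2: 16>14, a3: 12>0, a4: 20>7); eliminate Opt4.
For Player 2, Opt3 strictly dominates Opt5 on the remaining rows (a1: 17>16, a2: 16>11, a3: 12>1, a4: 20>17); eliminate Opt5.
For Player 1, a2 strictly dominates a3 on the remaining columns (Opt1: 4>2, Opt2: 12>8, Opt3: 18>3); eliminate a3.
Column Opt2 is eliminated: Opt1 beats it against every remaining row (a1: 17>13, a2: 13>6, a4: 15>2).
For Player 1, a4 strictly dominates a1 on the remaining columns (Opt1: 20>14, Opt3: 18>2); eliminate a1.
Column Opt1 is eliminated: Opt3 beats it against every remaining row (a2: 16>13, a4: 20>15).
Among the remaining strategies, none is strictly dominated by another pure strategy of the same player, so the elimination stops.
Surviving strategies — Player 1: {a2, a4}; Player 2: {Opt3}.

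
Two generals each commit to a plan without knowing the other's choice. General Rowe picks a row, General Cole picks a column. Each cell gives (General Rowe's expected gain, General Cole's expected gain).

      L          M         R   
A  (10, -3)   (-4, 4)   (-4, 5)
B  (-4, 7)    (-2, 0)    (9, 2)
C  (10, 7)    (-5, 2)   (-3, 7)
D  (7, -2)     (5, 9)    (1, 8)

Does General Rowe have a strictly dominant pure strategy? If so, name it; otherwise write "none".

A fails to dominate B at M (-4<-2).
B fails to dominate A at L (-4<10).
C fails to dominate A at L (10=10).
D fails to dominate A at L (7<10).
No single strategy dominates all the others.

none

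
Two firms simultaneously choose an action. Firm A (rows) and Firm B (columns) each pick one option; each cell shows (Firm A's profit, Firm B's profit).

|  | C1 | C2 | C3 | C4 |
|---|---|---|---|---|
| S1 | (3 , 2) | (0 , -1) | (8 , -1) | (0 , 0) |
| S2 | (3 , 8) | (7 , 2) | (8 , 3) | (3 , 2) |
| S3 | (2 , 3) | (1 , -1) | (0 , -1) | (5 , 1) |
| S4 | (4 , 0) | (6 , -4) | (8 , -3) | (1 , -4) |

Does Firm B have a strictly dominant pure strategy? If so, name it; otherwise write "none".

C1

C1 vs C2: S1: 2>-1, S2: 8>2, S3: 3>-1, S4: 0>-4.
C1 vs C3: S1: 2>-1, S2: 8>3, S3: 3>-1, S4: 0>-3.
C1 vs C4: S1: 2>0, S2: 8>2, S3: 3>1, S4: 0>-4.
C1 strictly beats every other strategy against every opponent action, so it is strictly dominant.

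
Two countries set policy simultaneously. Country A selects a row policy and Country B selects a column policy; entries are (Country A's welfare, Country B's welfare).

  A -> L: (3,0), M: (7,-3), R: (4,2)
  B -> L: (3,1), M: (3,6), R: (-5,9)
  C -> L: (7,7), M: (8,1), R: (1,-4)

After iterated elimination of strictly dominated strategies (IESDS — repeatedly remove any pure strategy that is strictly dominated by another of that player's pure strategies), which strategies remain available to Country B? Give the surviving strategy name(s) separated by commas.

For Country A, C strictly dominates B on the remaining columns (L: 7>3, M: 8>3, R: 1>-5); eliminate B.
For Country B, L strictly dominates M on the remaining rows (A: 0>-3, C: 7>1); eliminate M.
Among the remaining strategies, none is strictly dominated by another pure strategy of the same player, so the elimination stops.
Surviving strategies — Country A: {A, C}; Country B: {L, R}.

L, R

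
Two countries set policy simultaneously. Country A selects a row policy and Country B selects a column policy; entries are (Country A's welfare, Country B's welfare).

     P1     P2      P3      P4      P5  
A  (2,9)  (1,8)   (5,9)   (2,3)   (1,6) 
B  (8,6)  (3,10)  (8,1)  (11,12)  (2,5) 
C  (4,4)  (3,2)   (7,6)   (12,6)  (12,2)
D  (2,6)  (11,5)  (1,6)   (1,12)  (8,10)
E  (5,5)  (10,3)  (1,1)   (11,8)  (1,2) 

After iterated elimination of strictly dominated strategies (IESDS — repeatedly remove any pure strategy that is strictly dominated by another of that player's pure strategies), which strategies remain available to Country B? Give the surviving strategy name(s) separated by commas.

P3, P4

Country A's strategy A is strictly dominated by B (P1: 8>2, P2: 3>1, P3: 8>5, P4: 11>2, P5: 2>1) and is removed.
Country B's strategy P1 is strictly dominated by P4 (B: 12>6, C: 6>4, D: 12>6, E: 8>5) and is removed.
Column P2 is eliminated: P4 beats it against every remaining row (B: 12>10, C: 6>2, D: 12>5, E: 8>3).
Country A's strategy D is strictly dominated by C (P3: 7>1, P4: 12>1, P5: 12>8) and is removed.
Row E is eliminated: C beats it against every remaining column (P3: 7>1, P4: 12>11, P5: 12>1).
For Country B, P4 strictly dominates P5 on the remaining rows (B: 12>5, C: 6>2); eliminate P5.
Among the remaining strategies, none is strictly dominated by another pure strategy of the same player, so the elimination stops.
Surviving strategies — Country A: {B, C}; Country B: {P3, P4}.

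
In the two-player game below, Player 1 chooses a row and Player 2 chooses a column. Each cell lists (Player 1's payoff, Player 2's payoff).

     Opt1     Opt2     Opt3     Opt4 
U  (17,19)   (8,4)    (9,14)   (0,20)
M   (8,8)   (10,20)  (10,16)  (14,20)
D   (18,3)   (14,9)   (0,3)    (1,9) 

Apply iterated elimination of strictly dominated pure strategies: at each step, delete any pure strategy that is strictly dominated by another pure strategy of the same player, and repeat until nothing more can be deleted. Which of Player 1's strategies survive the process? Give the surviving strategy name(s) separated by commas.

M, D

For Player 2, Opt4 strictly dominates Opt1 on the remaining rows (U: 20>19, M: 20>8, D: 9>3); eliminate Opt1.
Row U is eliminated: M beats it against every remaining column (Opt2: 10>8, Opt3: 10>9, Opt4: 14>0).
Column Opt3 is eliminated: Opt2 beats it against every remaining row (M: 20>16, D: 9>3).
Among the remaining strategies, none is strictly dominated by another pure strategy of the same player, so the elimination stops.
Surviving strategies — Player 1: {M, D}; Player 2: {Opt2, Opt4}.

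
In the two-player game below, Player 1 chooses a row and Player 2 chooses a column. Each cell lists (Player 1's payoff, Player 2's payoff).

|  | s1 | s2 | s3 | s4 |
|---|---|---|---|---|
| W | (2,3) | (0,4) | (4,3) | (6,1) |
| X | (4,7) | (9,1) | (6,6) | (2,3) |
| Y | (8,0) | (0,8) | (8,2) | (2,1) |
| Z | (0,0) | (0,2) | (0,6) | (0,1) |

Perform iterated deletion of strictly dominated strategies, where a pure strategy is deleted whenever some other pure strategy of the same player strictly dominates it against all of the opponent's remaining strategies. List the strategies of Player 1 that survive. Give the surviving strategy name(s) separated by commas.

For Player 1, X strictly dominates Z on the remaining columns (s1: 4>0, s2: 9>0, s3: 6>0, s4: 2>0); eliminate Z.
Player 2's strategy s4 is strictly dominated by s3 (W: 3>1, X: 6>3, Y: 2>1) and is removed.
For Player 1, X strictly dominates W on the remaining columns (s1: 4>2, s2: 9>0, s3: 6>4); eliminate W.
Among the remaining strategies, none is strictly dominated by another pure strategy of the same player, so the elimination stops.
Surviving strategies — Player 1: {X, Y}; Player 2: {s1, s2, s3}.

X, Y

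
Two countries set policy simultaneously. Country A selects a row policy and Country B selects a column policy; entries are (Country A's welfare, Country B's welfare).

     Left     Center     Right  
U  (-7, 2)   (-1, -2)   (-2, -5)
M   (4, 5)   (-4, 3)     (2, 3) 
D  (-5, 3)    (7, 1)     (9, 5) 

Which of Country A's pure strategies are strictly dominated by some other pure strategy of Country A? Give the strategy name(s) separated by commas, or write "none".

U is strictly dominated by D (Left: -5>-7, Center: 7>-1, Right: 9>-2).
M is not dominated — it holds its own against U at Left (4>-7); D at Left (4>-5).
D: no other strategy beats it everywhere (U at Left (-5>-7); M at Center (7>-4)).

U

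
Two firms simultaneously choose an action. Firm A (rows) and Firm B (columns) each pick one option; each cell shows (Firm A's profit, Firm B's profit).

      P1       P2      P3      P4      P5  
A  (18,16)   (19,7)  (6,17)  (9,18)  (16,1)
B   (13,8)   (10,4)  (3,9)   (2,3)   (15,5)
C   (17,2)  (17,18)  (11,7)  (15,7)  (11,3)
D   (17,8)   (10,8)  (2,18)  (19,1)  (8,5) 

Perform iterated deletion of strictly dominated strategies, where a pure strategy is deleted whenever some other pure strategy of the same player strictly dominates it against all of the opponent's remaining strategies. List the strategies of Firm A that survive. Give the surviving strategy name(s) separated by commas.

Firm A's strategy B is strictly dominated by A (P1: 18>13, P2: 19>10, P3: 6>3, P4: 9>2, P5: 16>15) and is removed.
Column P1 is eliminated: P3 beats it against every remaining row (A: 17>16, C: 7>2, D: 18>8).
Column P5 is eliminated: P2 beats it against every remaining row (A: 7>1, C: 18>3, D: 8>5).
Among the remaining strategies, none is strictly dominated by another pure strategy of the same player, so the elimination stops.
Surviving strategies — Firm A: {A, C, D}; Firm B: {P2, P3, P4}.

A, C, D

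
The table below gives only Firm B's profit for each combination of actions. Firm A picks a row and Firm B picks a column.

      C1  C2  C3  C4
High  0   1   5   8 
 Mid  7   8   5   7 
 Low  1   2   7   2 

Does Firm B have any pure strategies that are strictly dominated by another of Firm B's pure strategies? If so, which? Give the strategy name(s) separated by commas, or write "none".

C1

C1: dominated, since C2 does at least as well everywhere (High: 1>0, Mid: 8>7, Low: 2>1).
C2 is not dominated — it holds its own against C1 at High (1>0); C3 at Mid (8>5); C4 at Mid (8>7).
Nothing dominates C3: C1 at High (5>0); C2 at High (5>1); C4 at Low (7>2).
C4 is not dominated — it holds its own against C1 at High (8>0); C2 at High (8>1); C3 at High (8>5).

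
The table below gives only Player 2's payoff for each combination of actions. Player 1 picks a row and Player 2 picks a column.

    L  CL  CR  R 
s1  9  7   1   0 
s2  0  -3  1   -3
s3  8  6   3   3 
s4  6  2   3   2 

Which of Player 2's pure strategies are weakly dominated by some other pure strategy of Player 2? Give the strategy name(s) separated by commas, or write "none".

L: no other strategy beats it everywhere (CL at s1 (9>7); CR at s1 (9>1); R at s1 (9>0)).
L weakly dominates CL — s1: 9>7, s2: 0>-3, s3: 8>6, s4: 6>2.
CR: no other strategy beats it everywhere (L at s2 (1>0); CL at s2 (1>-3); R at s1 (1>0)).
R: dominated, since L does at least as well everywhere (s1: 9>0, s2: 0>-3, s3: 8>3, s4: 6>2).

CL, R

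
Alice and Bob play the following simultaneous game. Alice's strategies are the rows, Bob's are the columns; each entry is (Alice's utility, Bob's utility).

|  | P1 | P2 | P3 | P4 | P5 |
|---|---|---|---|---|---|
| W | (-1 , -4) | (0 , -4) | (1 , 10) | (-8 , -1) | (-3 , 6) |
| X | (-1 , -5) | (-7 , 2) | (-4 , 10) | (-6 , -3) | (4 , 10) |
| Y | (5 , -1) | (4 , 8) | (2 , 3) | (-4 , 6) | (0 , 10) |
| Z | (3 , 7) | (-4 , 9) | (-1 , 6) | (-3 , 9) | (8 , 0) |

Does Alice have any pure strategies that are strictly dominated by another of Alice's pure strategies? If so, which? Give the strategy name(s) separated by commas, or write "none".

Y strictly dominates W — P1: 5>-1, P2: 4>0, P3: 2>1, P4: -4>-8, P5: 0>-3.
X: dominated, since Z does at least as well everywhere (P1: 3>-1, P2: -4>-7, P3: -1>-4, P4: -3>-6, P5: 8>4).
Y is not dominated — it holds its own against W at P1 (5>-1); X at P1 (5>-1); Z at P1 (5>3).
Z: no other strategy beats it everywhere (W at P1 (3>-1); X at P1 (3>-1); Y at P4 (-3>-4)).

W, X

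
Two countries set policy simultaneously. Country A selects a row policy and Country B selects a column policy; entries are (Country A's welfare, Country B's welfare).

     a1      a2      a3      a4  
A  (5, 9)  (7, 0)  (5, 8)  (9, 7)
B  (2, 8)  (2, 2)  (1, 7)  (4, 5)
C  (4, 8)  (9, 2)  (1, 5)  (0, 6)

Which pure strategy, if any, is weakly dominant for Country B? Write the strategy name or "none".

a1

a1 vs a2: A: 9>0, B: 8>2, C: 8>2.
a1 vs a3: A: 9>8, B: 8>7, C: 8>5.
a1 vs a4: A: 9>7, B: 8>5, C: 8>6.
a1 is at least as good as every other strategy against every opponent action, so it is weakly dominant.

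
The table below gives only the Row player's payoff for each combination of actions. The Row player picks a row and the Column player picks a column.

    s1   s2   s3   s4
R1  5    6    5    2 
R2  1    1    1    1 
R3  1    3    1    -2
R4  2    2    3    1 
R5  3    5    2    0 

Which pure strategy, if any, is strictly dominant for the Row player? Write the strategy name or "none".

R1

R1 vs R2: s1: 5>1, s2: 6>1, s3: 5>1, s4: 2>1.
R1 vs R3: s1: 5>1, s2: 6>3, s3: 5>1, s4: 2>-2.
R1 vs R4: s1: 5>2, s2: 6>2, s3: 5>3, s4: 2>1.
R1 vs R5: s1: 5>3, s2: 6>5, s3: 5>2, s4: 2>0.
R1 strictly beats every other strategy against every opponent action, so it is strictly dominant.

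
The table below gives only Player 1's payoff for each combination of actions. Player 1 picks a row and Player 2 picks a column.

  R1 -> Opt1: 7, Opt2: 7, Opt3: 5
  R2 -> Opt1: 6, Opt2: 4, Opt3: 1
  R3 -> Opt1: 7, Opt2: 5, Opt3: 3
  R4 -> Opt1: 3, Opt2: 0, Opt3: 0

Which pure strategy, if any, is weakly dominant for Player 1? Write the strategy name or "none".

R1 vs R2: Opt1: 7>6, Opt2: 7>4, Opt3: 5>1.
R1 vs R3: Opt1: 7=7, Opt2: 7>5, Opt3: 5>3.
R1 vs R4: Opt1: 7>3, Opt2: 7>0, Opt3: 5>0.
R1 is at least as good as every other strategy against every opponent action, so it is weakly dominant.

R1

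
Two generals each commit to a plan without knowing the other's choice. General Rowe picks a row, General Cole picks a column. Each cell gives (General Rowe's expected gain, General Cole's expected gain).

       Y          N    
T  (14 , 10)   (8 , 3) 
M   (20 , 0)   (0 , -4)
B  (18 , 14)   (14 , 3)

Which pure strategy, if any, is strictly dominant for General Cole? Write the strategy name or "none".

Y

Y vs N: T: 10>3, M: 0>-4, B: 14>3.
Y strictly beats every other strategy against every opponent action, so it is strictly dominant.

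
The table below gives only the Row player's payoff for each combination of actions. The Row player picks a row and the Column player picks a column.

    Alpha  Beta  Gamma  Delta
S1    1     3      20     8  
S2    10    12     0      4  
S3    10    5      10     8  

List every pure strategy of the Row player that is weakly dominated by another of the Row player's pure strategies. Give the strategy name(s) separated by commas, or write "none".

none

S1: no other strategy beats it everywhere (S2 at Gamma (20>0); S3 at Gamma (20>10)).
Nothing dominates S2: S1 at Alpha (10>1); S3 at Beta (12>5).
S3 is not dominated — it holds its own against S1 at Alpha (10>1); S2 at Gamma (10>0).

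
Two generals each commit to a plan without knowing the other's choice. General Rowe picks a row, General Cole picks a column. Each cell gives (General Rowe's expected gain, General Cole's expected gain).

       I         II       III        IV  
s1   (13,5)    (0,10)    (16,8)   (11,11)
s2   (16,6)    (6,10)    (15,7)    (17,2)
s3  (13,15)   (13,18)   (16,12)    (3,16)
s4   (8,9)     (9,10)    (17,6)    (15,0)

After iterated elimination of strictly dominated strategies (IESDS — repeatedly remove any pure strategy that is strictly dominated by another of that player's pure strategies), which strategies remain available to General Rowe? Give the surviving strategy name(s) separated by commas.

s3

General Cole's strategy I is strictly dominated by II (s1: 10>5, s2: 10>6, s3: 18>15, s4: 10>9) and is removed.
Row s1 is eliminated: s4 beats it against every remaining column (II: 9>0, III: 17>16, IV: 15>11).
Column III is eliminated: II beats it against every remaining row (s2: 10>7, s3: 18>12, s4: 10>6).
For General Cole, II strictly dominates IV on the remaining rows (s2: 10>2, s3: 18>16, s4: 10>0); eliminate IV.
Row s2 is eliminated: s3 beats it against every remaining column (II: 13>6).
For General Rowe, s3 strictly dominates s4 on the remaining columns (II: 13>9); eliminate s4.
Among the remaining strategies, none is strictly dominated by another pure strategy of the same player, so the elimination stops.
Surviving strategies — General Rowe: {s3}; General Cole: {II}.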